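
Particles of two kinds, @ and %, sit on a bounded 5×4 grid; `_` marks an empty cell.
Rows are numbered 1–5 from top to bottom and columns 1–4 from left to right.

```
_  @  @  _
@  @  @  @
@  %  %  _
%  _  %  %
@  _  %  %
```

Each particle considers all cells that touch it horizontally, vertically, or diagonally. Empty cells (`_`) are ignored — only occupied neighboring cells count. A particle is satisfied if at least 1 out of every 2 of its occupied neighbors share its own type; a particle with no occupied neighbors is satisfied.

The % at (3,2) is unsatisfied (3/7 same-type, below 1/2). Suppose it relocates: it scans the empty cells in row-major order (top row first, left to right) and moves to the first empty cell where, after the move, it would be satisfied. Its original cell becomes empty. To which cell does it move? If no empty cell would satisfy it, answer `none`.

(3,4)

Vacating (3,2). Empty cells in order:
  (1,1): 0/3 same-type → still unsatisfied.
  (1,4): 0/3 same-type → still unsatisfied.
  (3,4): 3/5 same-type → satisfied — stop here.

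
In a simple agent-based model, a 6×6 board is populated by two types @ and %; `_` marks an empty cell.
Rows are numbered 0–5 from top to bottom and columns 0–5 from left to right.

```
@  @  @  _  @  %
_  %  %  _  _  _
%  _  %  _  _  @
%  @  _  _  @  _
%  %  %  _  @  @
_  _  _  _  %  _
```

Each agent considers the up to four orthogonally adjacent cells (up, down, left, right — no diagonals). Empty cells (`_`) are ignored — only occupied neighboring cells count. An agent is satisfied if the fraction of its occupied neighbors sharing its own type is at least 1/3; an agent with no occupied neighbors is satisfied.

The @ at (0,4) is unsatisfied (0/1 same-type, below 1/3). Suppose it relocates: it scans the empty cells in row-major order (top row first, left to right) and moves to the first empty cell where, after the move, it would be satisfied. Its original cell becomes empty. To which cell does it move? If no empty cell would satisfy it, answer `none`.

(0,3)

Vacating (0,4). Empty cells in order:
  (0,3): 1/1 same-type → satisfied — stop here.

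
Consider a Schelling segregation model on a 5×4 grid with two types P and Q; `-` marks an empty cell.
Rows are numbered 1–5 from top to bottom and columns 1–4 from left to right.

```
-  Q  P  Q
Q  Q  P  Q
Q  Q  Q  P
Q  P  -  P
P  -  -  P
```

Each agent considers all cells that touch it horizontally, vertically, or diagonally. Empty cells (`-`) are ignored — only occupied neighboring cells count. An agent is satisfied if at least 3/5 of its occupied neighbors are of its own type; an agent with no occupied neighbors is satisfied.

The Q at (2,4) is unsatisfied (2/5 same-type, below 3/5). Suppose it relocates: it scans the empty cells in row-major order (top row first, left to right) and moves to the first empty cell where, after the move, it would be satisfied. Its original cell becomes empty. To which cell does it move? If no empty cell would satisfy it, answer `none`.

Vacating (2,4). Empty cells in order:
  (1,1): 3/3 same-type → satisfied — stop here.

(1,1)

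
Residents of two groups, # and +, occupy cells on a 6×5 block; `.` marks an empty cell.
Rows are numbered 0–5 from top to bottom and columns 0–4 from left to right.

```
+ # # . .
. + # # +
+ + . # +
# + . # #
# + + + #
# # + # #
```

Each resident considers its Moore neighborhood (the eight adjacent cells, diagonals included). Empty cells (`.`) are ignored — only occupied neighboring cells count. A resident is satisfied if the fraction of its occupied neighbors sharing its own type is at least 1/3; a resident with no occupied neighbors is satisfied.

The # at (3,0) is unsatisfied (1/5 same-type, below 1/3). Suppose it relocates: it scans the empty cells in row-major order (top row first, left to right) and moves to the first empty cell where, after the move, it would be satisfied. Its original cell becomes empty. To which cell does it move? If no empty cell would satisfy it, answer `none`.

Vacating (3,0). Empty cells in order:
  (0,3): 3/4 same-type → satisfied — stop here.

(0,3)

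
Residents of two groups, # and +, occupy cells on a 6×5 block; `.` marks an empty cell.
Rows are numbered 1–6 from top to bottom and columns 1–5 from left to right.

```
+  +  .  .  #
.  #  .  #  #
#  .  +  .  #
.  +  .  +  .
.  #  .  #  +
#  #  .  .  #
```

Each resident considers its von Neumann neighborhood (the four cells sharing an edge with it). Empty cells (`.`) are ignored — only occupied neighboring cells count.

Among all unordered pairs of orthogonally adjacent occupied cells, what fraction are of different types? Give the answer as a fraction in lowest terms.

5/11

Scan each occupied cell's neighbors to the right and below so each pair is counted once.
Row 1: +(1,1)–+(1,2)= +(1,2)–#(2,2)≠ #(1,5)–#(2,5)=  → 1/3 unlike.
Row 2: #(2,4)–#(2,5)= #(2,5)–#(3,5)=  → 0/2 unlike.
Row 4: +(4,2)–#(5,2)≠ +(4,4)–#(5,4)≠  → 2/2 unlike.
Row 5: #(5,2)–#(6,2)= #(5,4)–+(5,5)≠ +(5,5)–#(6,5)≠  → 2/3 unlike.
Row 6: #(6,1)–#(6,2)=  → 0/1 unlike.
Total adjacent occupied pairs: 11; unlike-type pairs: 5.
5/11 is already in lowest terms.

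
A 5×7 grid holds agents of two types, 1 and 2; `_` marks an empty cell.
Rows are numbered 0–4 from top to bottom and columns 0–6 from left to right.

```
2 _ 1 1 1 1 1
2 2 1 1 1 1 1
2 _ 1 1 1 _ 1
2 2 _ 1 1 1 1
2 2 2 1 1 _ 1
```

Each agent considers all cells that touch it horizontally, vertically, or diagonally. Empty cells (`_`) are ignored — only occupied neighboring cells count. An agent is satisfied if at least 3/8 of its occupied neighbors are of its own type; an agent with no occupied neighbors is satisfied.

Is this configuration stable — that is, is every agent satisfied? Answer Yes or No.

(0,0)2 2/2 satisfied
(0,2)1 3/4 satisfied
(0,3)1 5/5 satisfied
(0,4)1 5/5 satisfied
(0,5)1 5/5 satisfied
(0,6)1 3/3 satisfied
(1,0)2 3/3 satisfied
(1,1)2 3/6 satisfied
(1,2)1 5/6 satisfied
(1,3)1 8/8 satisfied
(1,4)1 7/7 satisfied
(1,5)1 7/7 satisfied
(1,6)1 4/4 satisfied
(2,0)2 4/4 satisfied
(2,2)1 4/6 satisfied
(2,3)1 7/7 satisfied
(2,4)1 7/7 satisfied
(2,6)1 4/4 satisfied
(3,0)2 4/4 satisfied
(3,1)2 5/6 satisfied
(3,3)1 6/7 satisfied
(3,4)1 6/6 satisfied
(3,5)1 6/6 satisfied
(3,6)1 3/3 satisfied
(4,0)2 3/3 satisfied
(4,1)2 4/4 satisfied
(4,2)2 2/4 satisfied
(4,3)1 3/4 satisfied
(4,4)1 4/4 satisfied
(4,6)1 2/2 satisfied
All meet the threshold, so the configuration is stable.

Yes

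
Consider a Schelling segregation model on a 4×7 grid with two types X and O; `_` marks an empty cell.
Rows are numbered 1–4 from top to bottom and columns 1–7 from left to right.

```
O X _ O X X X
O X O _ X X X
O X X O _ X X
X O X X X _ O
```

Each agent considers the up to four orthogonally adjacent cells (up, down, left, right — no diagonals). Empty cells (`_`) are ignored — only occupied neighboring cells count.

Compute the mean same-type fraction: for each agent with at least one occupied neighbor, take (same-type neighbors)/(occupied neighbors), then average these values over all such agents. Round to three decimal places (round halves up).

(1,1)O 1/2
(1,2)X 1/2
(1,4)O 0/1
(1,5)X 2/3
(1,6)X 3/3
(1,7)X 2/2
(2,1)O 2/3
(2,2)X 2/4
(2,3)O 0/2
(2,5)X 2/2
(2,6)X 4/4
(2,7)X 3/3
(3,1)O 1/3
(3,2)X 2/4
(3,3)X 2/4
(3,4)O 0/2
(3,6)X 2/2
(3,7)X 2/3
(4,1)X 0/2
(4,2)O 0/3
(4,3)X 2/3
(4,4)X 2/3
(4,5)X 1/1
(4,7)O 0/1
Sum over 24 agents: 1/2 + 1/2 + 0/1 + 2/3 + 3/3 + 2/2 + 2/3 + 2/4 + 0/2 + 2/2 + 4/4 + 3/3 + 1/3 + 2/4 + 2/4 + 0/2 + 2/2 + 2/3 + 0/2 + 0/3 + 2/3 + 2/3 + 1/1 + 0/1 = 79/6; mean = 79/6 ÷ 24 = 79/144 = 0.548611… → 0.549.

0.549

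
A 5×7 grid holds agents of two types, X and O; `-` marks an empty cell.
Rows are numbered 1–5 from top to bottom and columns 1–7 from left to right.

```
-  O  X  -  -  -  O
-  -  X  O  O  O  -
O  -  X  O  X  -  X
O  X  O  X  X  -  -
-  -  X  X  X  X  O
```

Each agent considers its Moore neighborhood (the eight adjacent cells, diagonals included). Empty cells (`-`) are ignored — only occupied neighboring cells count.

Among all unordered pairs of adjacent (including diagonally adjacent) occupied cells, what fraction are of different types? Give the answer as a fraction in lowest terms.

Scan each occupied cell's neighbors to the right and below (and the two forward diagonals) so each pair is counted once.
Row 1: O(1,2)–X(1,3)≠ O(1,2)–X(2,3)≠ X(1,3)–X(2,3)= X(1,3)–O(2,4)≠ O(1,7)–O(2,6)=  → 3/5 unlike.
Row 2: X(2,3)–O(2,4)≠ X(2,3)–X(3,3)= X(2,3)–O(3,4)≠ O(2,4)–O(2,5)= O(2,4)–O(3,4)= O(2,4)–X(3,5)≠ O(2,4)–X(3,3)≠ O(2,5)–O(2,6)= O(2,5)–X(3,5)≠ O(2,5)–O(3,4)= O(2,6)–X(3,7)≠ O(2,6)–X(3,5)≠  → 7/12 unlike.
Row 3: O(3,1)–O(4,1)= O(3,1)–X(4,2)≠ X(3,3)–O(3,4)≠ X(3,3)–O(4,3)≠ X(3,3)–X(4,4)= X(3,3)–X(4,2)= O(3,4)–X(3,5)≠ O(3,4)–X(4,4)≠ O(3,4)–X(4,5)≠ O(3,4)–O(4,3)= X(3,5)–X(4,5)= X(3,5)–X(4,4)=  → 6/12 unlike.
Row 4: O(4,1)–X(4,2)≠ X(4,2)–O(4,3)≠ X(4,2)–X(5,3)= O(4,3)–X(4,4)≠ O(4,3)–X(5,3)≠ O(4,3)–X(5,4)≠ X(4,4)–X(4,5)= X(4,4)–X(5,4)= X(4,4)–X(5,5)= X(4,4)–X(5,3)= X(4,5)–X(5,5)= X(4,5)–X(5,6)= X(4,5)–X(5,4)=  → 5/13 unlike.
Row 5: X(5,3)–X(5,4)= X(5,4)–X(5,5)= X(5,5)–X(5,6)= X(5,6)–O(5,7)≠  → 1/4 unlike.
Total adjacent occupied pairs: 46; unlike-type pairs: 22.
22/46 reduces to 11/23.

11/23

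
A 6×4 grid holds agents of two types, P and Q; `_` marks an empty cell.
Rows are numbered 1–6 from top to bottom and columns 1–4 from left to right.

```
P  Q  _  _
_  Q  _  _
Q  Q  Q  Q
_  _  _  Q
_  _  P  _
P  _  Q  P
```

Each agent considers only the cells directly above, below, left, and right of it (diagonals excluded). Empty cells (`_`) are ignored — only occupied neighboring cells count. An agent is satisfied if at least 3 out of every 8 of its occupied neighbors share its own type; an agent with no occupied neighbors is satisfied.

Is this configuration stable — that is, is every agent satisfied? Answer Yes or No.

(1,1)P 0/1 unhappy
(1,2)Q 1/2 ok
(2,2)Q 2/2 ok
(3,1)Q 1/1 ok
(3,2)Q 3/3 ok
(3,3)Q 2/2 ok
(3,4)Q 2/2 ok
(4,4)Q 1/1 ok
(5,3)P 0/1 unhappy
(6,1)P 0/0 ok
(6,3)Q 0/2 unhappy
(6,4)P 0/1 unhappy
For instance (1,1) has only 0/1 same-type neighbors, below 3/8.

No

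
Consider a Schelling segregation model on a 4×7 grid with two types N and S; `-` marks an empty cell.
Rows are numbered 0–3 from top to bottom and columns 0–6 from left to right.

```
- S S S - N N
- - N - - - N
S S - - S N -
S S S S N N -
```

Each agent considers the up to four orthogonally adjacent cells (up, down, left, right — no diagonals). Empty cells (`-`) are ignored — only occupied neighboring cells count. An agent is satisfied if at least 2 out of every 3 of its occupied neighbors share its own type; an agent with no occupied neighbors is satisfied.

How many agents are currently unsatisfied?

5

(0,1)S 1/1 ok
(0,2)S 2/3 ok
(0,3)S 1/1 ok
(0,5)N 1/1 ok
(0,6)N 2/2 ok
(1,2)N 0/1 unhappy
(1,6)N 1/1 ok
(2,0)S 2/2 ok
(2,1)S 2/2 ok
(2,4)S 0/2 unhappy
(2,5)N 1/2 unhappy
(3,0)S 2/2 ok
(3,1)S 3/3 ok
(3,2)S 2/2 ok
(3,3)S 1/2 unhappy
(3,4)N 1/3 unhappy
(3,5)N 2/2 ok
Unsatisfied: (1,2), (2,4), (2,5), (3,3), (3,4) — 5 in total.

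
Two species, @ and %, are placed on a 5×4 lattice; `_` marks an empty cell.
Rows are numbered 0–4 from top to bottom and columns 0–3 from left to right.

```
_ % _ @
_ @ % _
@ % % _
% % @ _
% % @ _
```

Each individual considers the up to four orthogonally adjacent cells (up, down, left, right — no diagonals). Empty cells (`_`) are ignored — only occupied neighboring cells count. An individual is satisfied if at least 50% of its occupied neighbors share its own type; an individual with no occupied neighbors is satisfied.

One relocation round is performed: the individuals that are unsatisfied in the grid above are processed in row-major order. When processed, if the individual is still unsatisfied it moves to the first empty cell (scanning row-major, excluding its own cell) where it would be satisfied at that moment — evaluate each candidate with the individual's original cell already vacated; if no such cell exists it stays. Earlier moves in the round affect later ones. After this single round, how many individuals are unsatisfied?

Initially unsatisfied (in order): (0,1), (1,1), (2,0), (3,2).
  (0,1) → (0,0).
  (1,1) → (0,2).
  (2,0) → (0,1).
  (3,2) → (1,3).
Resulting grid:
% @ @ @
_ _ % @
_ % % _
% % _ _
% % @ _
Unsatisfied now: (0,0), (1,2), (4,2).

3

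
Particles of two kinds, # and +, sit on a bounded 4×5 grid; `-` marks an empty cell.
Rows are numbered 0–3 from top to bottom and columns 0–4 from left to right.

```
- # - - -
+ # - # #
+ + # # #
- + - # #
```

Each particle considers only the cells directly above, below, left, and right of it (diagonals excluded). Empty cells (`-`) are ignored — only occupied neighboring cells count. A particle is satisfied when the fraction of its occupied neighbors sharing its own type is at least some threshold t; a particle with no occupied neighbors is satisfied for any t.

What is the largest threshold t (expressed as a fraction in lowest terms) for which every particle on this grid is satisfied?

1/3

(0,1)# 1/1
(1,0)+ 1/2
(1,1)# 1/3
(1,3)# 2/2
(1,4)# 2/2
(2,0)+ 2/2
(2,1)+ 2/4
(2,2)# 1/2
(2,3)# 4/4
(2,4)# 3/3
(3,1)+ 1/1
(3,3)# 2/2
(3,4)# 2/2
The smallest same-type fraction is 1/3 at (1,1), which reduces to 1/3. Any threshold above that leaves this particle unsatisfied.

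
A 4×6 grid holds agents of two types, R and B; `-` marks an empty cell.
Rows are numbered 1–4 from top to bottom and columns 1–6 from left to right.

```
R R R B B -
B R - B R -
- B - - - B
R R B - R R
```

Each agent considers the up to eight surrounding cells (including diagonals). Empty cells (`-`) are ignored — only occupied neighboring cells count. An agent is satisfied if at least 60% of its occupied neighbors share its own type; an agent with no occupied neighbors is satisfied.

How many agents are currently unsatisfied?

Row 1: (1,1)R 2/3 ✓ · (1,2)R 3/4 ✓ · (1,3)R 2/4 ✗ · (1,4)B 2/4 ✗ · (1,5)B 2/3 ✓
Row 2: (2,1)B 1/4 ✗ · (2,2)R 3/5 ✓ · (2,4)B 2/4 ✗ · (2,5)R 0/4 ✗
Row 3: (3,2)B 2/5 ✗ · (3,6)B 0/3 ✗
Row 4: (4,1)R 1/2 ✗ · (4,2)R 1/3 ✗ · (4,3)B 1/2 ✗ · (4,5)R 1/2 ✗ · (4,6)R 1/2 ✗
Unsatisfied: (1,3), (1,4), (2,1), (2,4), (2,5), (3,2), (3,6), (4,1), (4,2), (4,3), (4,5), (4,6) — 12 in total.

12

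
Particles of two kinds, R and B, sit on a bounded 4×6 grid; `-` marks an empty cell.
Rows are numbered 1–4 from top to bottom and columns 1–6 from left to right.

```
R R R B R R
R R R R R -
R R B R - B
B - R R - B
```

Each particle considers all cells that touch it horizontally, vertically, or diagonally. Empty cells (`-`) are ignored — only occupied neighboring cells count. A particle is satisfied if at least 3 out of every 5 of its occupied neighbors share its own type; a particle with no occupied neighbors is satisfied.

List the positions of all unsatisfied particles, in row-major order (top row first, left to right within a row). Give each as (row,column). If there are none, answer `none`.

(1,4), (3,3), (3,6), (4,1)

Row 1: (1,1)R 3/3 satisfied · (1,2)R 5/5 satisfied · (1,3)R 4/5 satisfied · (1,4)B 0/5 not · (1,5)R 3/4 satisfied · (1,6)R 2/2 satisfied
Row 2: (2,1)R 5/5 satisfied · (2,2)R 7/8 satisfied · (2,3)R 6/8 satisfied · (2,4)R 5/7 satisfied · (2,5)R 4/6 satisfied
Row 3: (3,1)R 3/4 satisfied · (3,2)R 5/7 satisfied · (3,3)B 0/7 not · (3,4)R 5/6 satisfied · (3,6)B 1/2 not
Row 4: (4,1)B 0/2 not · (4,3)R 3/4 satisfied · (4,4)R 2/3 satisfied · (4,6)B 1/1 satisfied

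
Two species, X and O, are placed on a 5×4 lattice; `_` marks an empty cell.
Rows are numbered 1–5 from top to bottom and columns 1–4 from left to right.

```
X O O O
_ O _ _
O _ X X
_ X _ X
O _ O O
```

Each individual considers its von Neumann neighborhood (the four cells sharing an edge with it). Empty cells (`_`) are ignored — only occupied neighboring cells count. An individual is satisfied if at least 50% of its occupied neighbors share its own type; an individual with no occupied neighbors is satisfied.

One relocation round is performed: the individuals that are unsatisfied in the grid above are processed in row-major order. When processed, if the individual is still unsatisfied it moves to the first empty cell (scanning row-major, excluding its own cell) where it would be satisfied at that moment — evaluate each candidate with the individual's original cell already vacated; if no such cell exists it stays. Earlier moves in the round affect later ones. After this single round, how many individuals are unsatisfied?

Initially unsatisfied (in order): (1,1).
  (1,1) → (2,4).
Resulting grid:
_ O O O
_ O _ X
O _ X X
_ X _ X
O _ O O
All satisfied now.

0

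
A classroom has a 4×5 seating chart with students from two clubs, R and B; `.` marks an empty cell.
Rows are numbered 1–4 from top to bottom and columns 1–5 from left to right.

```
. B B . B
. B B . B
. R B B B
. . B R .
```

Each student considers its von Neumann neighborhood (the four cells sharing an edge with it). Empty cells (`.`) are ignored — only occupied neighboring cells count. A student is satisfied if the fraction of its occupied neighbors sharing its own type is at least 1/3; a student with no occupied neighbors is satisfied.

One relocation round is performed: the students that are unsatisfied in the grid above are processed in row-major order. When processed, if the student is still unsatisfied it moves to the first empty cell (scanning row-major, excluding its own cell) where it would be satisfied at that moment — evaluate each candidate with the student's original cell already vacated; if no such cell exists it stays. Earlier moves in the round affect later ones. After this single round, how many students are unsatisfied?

0

Initially unsatisfied (in order): (3,2), (4,4).
  (3,2) → (3,1).
  (4,4) → (2,1).
Resulting grid:
. B B . B
R B B . B
R . B B B
. . B . .
All satisfied now.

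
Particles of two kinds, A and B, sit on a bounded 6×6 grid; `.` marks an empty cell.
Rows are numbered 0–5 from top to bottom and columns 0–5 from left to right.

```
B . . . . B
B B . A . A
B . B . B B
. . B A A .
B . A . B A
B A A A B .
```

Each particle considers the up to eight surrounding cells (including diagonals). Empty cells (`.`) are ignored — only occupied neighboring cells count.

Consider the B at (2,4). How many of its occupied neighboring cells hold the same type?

Occupied neighbors of (2,4): (1,3)=A, (1,5)=A, (2,5)=B, (3,3)=A, (3,4)=A.
Same type (B): 1 of 5.

1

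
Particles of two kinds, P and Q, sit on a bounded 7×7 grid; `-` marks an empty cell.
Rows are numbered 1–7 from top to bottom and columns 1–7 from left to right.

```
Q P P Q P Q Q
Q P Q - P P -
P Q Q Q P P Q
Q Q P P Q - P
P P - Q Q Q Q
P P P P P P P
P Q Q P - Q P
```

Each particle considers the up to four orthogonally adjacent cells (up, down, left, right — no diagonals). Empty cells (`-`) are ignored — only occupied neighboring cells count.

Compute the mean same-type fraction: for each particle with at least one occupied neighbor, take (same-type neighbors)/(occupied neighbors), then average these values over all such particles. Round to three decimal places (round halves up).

0.473

Row 1: (1,1)Q 1/2 · (1,2)P 2/3 · (1,3)P 1/3 · (1,4)Q 0/2 · (1,5)P 1/3 · (1,6)Q 1/3 · (1,7)Q 1/1
Row 2: (2,1)Q 1/3 · (2,2)P 1/4 · (2,3)Q 1/3 · (2,5)P 3/3 · (2,6)P 2/3
Row 3: (3,1)P 0/3 · (3,2)Q 2/4 · (3,3)Q 3/4 · (3,4)Q 1/3 · (3,5)P 2/4 · (3,6)P 2/3 · (3,7)Q 0/2
Row 4: (4,1)Q 1/3 · (4,2)Q 2/4 · (4,3)P 1/3 · (4,4)P 1/4 · (4,5)Q 1/3 · (4,7)P 0/2
Row 5: (5,1)P 2/3 · (5,2)P 2/3 · (5,4)Q 1/3 · (5,5)Q 3/4 · (5,6)Q 2/3 · (5,7)Q 1/3
Row 6: (6,1)P 3/3 · (6,2)P 3/4 · (6,3)P 2/3 · (6,4)P 3/4 · (6,5)P 2/3 · (6,6)P 2/4 · (6,7)P 2/3
Row 7: (7,1)P 1/2 · (7,2)Q 1/3 · (7,3)Q 1/3 · (7,4)P 1/2 · (7,6)Q 0/2 · (7,7)P 1/2
Sum over 44 particles: 1/2 + 2/3 + 1/3 + 0/2 + 1/3 + 1/3 + 1/1 + 1/3 + 1/4 + 1/3 + 3/3 + 2/3 + 0/3 + 2/4 + 3/4 + 1/3 + 2/4 + 2/3 + 0/2 + 1/3 + 2/4 + 1/3 + 1/4 + 1/3 + 0/2 + 2/3 + 2/3 + 1/3 + 3/4 + 2/3 + 1/3 + 3/3 + 3/4 + 2/3 + 3/4 + 2/3 + 2/4 + 2/3 + 1/2 + 1/3 + 1/3 + 1/2 + 0/2 + 1/2 = 125/6; mean = 125/6 ÷ 44 = 125/264 = 0.473484… → 0.473.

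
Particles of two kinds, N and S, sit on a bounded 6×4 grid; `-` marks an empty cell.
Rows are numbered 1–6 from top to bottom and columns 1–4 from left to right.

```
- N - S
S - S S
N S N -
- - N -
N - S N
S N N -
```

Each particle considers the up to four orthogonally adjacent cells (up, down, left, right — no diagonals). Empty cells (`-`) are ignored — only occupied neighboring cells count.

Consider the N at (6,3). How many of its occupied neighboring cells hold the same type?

Occupied neighbors of (6,3): (5,3)=S, (6,2)=N.
Same type (N): 1 of 2.

1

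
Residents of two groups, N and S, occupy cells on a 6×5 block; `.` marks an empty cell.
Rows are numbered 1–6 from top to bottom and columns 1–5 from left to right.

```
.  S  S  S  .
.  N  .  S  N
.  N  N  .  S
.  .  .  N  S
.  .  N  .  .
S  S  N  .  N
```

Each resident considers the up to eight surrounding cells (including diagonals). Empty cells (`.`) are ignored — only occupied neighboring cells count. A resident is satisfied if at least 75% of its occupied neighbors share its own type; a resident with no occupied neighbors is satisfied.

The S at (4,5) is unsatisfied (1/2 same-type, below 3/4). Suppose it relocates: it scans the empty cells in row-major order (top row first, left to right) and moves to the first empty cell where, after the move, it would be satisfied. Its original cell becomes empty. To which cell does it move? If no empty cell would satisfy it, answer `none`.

(5,1)

Vacating (4,5). Empty cells in order:
  (1,1): 1/2 same-type → still unsatisfied.
  (1,5): 2/3 same-type → still unsatisfied.
  (2,1): 1/3 same-type → still unsatisfied.
  (2,3): 4/7 same-type → still unsatisfied.
  (3,1): 0/2 same-type → still unsatisfied.
  (3,4): 2/5 same-type → still unsatisfied.
  (4,1): 0/1 same-type → still unsatisfied.
  (4,2): 0/3 same-type → still unsatisfied.
  (4,3): 0/4 same-type → still unsatisfied.
  (5,1): 2/2 same-type → satisfied — stop here.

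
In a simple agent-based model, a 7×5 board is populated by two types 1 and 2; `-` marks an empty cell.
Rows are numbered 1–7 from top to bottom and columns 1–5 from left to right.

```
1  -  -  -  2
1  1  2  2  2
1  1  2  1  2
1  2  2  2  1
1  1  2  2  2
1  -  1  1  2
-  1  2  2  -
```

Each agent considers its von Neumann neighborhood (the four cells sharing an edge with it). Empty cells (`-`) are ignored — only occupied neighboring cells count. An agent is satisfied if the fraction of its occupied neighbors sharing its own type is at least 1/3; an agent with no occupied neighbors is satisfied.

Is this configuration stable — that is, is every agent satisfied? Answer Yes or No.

No

(1,1)1 1/1 ✓
(1,5)2 1/1 ✓
(2,1)1 3/3 ✓
(2,2)1 2/3 ✓
(2,3)2 2/3 ✓
(2,4)2 2/3 ✓
(2,5)2 3/3 ✓
(3,1)1 3/3 ✓
(3,2)1 2/4 ✓
(3,3)2 2/4 ✓
(3,4)1 0/4 ✗
(3,5)2 1/3 ✓
(4,1)1 2/3 ✓
(4,2)2 1/4 ✗
(4,3)2 4/4 ✓
(4,4)2 2/4 ✓
(4,5)1 0/3 ✗
(5,1)1 3/3 ✓
(5,2)1 1/3 ✓
(5,3)2 2/4 ✓
(5,4)2 3/4 ✓
(5,5)2 2/3 ✓
(6,1)1 1/1 ✓
(6,3)1 1/3 ✓
(6,4)1 1/4 ✗
(6,5)2 1/2 ✓
(7,2)1 0/1 ✗
(7,3)2 1/3 ✓
(7,4)2 1/2 ✓
For instance (3,4) has only 0/4 same-type neighbors, below 1/3.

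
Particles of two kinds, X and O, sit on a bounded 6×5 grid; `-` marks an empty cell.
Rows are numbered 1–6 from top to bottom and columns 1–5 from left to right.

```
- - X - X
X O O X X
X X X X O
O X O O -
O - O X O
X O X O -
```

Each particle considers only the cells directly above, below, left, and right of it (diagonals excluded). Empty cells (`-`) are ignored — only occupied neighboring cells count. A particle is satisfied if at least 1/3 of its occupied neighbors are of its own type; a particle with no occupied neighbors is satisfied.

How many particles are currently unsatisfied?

(1,3)X 0/1 not
(1,5)X 1/1 satisfied
(2,1)X 1/2 satisfied
(2,2)O 1/3 satisfied
(2,3)O 1/4 not
(2,4)X 2/3 satisfied
(2,5)X 2/3 satisfied
(3,1)X 2/3 satisfied
(3,2)X 3/4 satisfied
(3,3)X 2/4 satisfied
(3,4)X 2/4 satisfied
(3,5)O 0/2 not
(4,1)O 1/3 satisfied
(4,2)X 1/3 satisfied
(4,3)O 2/4 satisfied
(4,4)O 1/3 satisfied
(5,1)O 1/2 satisfied
(5,3)O 1/3 satisfied
(5,4)X 0/4 not
(5,5)O 0/1 not
(6,1)X 0/2 not
(6,2)O 0/2 not
(6,3)X 0/3 not
(6,4)O 0/2 not
Unsatisfied: (1,3), (2,3), (3,5), (5,4), (5,5), (6,1), (6,2), (6,3), (6,4) — 9 in total.

9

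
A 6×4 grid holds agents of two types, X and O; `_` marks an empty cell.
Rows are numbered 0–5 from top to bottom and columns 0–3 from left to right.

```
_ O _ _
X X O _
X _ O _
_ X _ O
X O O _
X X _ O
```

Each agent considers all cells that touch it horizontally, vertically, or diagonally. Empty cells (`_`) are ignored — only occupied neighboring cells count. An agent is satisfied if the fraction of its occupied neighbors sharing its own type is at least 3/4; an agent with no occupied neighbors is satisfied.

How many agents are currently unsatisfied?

Row 0: (0,1)O 1/3 unhappy
Row 1: (1,0)X 2/3 unhappy · (1,1)X 2/5 unhappy · (1,2)O 2/3 unhappy
Row 2: (2,0)X 3/3 ok · (2,2)O 2/4 unhappy
Row 3: (3,1)X 2/5 unhappy · (3,3)O 2/2 ok
Row 4: (4,0)X 3/4 ok · (4,1)O 1/5 unhappy · (4,2)O 3/5 unhappy
Row 5: (5,0)X 2/3 unhappy · (5,1)X 2/4 unhappy · (5,3)O 1/1 ok
Unsatisfied: (0,1), (1,0), (1,1), (1,2), (2,2), (3,1), (4,1), (4,2), (5,0), (5,1) — 10 in total.

10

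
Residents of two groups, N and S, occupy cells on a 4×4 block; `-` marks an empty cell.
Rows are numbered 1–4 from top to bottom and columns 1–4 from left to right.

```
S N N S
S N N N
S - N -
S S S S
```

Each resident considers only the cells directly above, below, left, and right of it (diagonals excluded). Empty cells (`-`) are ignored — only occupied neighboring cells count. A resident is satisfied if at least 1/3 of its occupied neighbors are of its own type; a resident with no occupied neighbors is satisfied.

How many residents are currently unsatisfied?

1

Row 1: (1,1)S 1/2 satisfied · (1,2)N 2/3 satisfied · (1,3)N 2/3 satisfied · (1,4)S 0/2 not
Row 2: (2,1)S 2/3 satisfied · (2,2)N 2/3 satisfied · (2,3)N 4/4 satisfied · (2,4)N 1/2 satisfied
Row 3: (3,1)S 2/2 satisfied · (3,3)N 1/2 satisfied
Row 4: (4,1)S 2/2 satisfied · (4,2)S 2/2 satisfied · (4,3)S 2/3 satisfied · (4,4)S 1/1 satisfied
Unsatisfied: (1,4) — 1 in total.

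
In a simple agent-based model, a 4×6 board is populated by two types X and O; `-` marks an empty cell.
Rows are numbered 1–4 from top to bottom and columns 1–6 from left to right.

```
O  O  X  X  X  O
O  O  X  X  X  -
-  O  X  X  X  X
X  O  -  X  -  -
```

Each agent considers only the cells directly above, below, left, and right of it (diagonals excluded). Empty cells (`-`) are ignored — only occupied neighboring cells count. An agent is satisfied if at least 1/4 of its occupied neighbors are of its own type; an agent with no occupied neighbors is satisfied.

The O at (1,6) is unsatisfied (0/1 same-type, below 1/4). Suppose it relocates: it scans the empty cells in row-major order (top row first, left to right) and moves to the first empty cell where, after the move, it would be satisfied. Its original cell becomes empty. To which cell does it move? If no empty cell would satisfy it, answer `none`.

(3,1)

Vacating (1,6). Empty cells in order:
  (2,6): 0/2 same-type → still unsatisfied.
  (3,1): 2/3 same-type → satisfied — stop here.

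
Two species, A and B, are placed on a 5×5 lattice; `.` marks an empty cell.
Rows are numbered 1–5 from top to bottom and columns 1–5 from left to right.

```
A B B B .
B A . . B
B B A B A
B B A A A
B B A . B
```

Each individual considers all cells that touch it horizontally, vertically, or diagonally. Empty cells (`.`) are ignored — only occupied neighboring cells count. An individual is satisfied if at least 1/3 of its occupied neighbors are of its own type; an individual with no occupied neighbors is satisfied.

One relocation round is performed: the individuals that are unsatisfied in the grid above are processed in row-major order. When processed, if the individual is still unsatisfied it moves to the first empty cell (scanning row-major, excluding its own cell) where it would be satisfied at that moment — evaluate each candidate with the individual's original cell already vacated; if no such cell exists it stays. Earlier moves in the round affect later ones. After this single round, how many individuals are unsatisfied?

1

Initially unsatisfied (in order): (2,2), (3,4), (5,5).
  (2,2) → (2,4).
  (3,4) → (1,5).
  (5,5) → (2,2).
Resulting grid:
A B B B B
B B . A B
B B A . A
B B A A A
B B A . .
Unsatisfied now: (1,1).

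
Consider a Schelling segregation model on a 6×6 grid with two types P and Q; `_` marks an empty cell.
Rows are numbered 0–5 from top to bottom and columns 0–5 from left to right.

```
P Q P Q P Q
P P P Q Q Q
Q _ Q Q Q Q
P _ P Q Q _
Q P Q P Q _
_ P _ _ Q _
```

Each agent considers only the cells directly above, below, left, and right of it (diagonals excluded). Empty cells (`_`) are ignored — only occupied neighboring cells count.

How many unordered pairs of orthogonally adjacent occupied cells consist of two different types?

20

Scan each occupied cell's neighbors to the right and below so each pair is counted once.
From row 0: 7 unlike of 11 pairs (running 7/11).
From row 1: 3 unlike of 10 pairs (running 10/21).
From row 2: 2 unlike of 7 pairs (running 12/28).
From row 3: 4 unlike of 6 pairs (running 16/34).
From row 4: 4 unlike of 6 pairs (running 20/40).
Total adjacent occupied pairs: 40; unlike-type pairs: 20.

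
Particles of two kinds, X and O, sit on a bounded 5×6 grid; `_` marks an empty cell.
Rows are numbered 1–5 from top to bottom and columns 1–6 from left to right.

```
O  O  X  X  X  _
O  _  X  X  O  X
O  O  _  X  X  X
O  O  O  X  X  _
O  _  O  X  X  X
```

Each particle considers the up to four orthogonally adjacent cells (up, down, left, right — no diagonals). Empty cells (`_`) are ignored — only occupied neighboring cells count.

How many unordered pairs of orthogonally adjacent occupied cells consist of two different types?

Scan each occupied cell's neighbors to the right and below so each pair is counted once.
Row 1: O(1,1)–O(1,2)= O(1,1)–O(2,1)= O(1,2)–X(1,3)≠ X(1,3)–X(1,4)= X(1,3)–X(2,3)= X(1,4)–X(1,5)= X(1,4)–X(2,4)= X(1,5)–O(2,5)≠  → 2/8 unlike.
Row 2: O(2,1)–O(3,1)= X(2,3)–X(2,4)= X(2,4)–O(2,5)≠ X(2,4)–X(3,4)= O(2,5)–X(2,6)≠ O(2,5)–X(3,5)≠ X(2,6)–X(3,6)=  → 3/7 unlike.
Row 3: O(3,1)–O(3,2)= O(3,1)–O(4,1)= O(3,2)–O(4,2)= X(3,4)–X(3,5)= X(3,4)–X(4,4)= X(3,5)–X(3,6)= X(3,5)–X(4,5)=  → 0/7 unlike.
Row 4: O(4,1)–O(4,2)= O(4,1)–O(5,1)= O(4,2)–O(4,3)= O(4,3)–X(4,4)≠ O(4,3)–O(5,3)= X(4,4)–X(4,5)= X(4,4)–X(5,4)= X(4,5)–X(5,5)=  → 1/8 unlike.
Row 5: O(5,3)–X(5,4)≠ X(5,4)–X(5,5)= X(5,5)–X(5,6)=  → 1/3 unlike.
Total adjacent occupied pairs: 33; unlike-type pairs: 7.

7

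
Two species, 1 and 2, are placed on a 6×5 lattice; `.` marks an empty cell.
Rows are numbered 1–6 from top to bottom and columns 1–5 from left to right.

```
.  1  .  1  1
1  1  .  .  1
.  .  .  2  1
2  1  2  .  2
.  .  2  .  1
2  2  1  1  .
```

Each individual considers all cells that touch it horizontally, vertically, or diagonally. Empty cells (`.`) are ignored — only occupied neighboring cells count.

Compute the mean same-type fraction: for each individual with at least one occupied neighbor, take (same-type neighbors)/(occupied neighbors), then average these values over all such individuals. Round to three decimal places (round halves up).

0.619

Row 1: (1,2)1 2/2 · (1,4)1 2/2 · (1,5)1 2/2
Row 2: (2,1)1 2/2 · (2,2)1 2/2 · (2,5)1 3/4
Row 3: (3,4)2 2/4 · (3,5)1 1/3
Row 4: (4,1)2 0/1 · (4,2)1 0/3 · (4,3)2 2/3 · (4,5)2 1/3
Row 5: (5,3)2 2/5 · (5,5)1 1/2
Row 6: (6,1)2 1/1 · (6,2)2 2/3 · (6,3)1 1/3 · (6,4)1 2/3
Sum over 18 individuals: 2/2 + 2/2 + 2/2 + 2/2 + 2/2 + 3/4 + 2/4 + 1/3 + 0/1 + 0/3 + 2/3 + 1/3 + 2/5 + 1/2 + 1/1 + 2/3 + 1/3 + 2/3 = 223/20; mean = 223/20 ÷ 18 = 223/360 = 0.619444… → 0.619.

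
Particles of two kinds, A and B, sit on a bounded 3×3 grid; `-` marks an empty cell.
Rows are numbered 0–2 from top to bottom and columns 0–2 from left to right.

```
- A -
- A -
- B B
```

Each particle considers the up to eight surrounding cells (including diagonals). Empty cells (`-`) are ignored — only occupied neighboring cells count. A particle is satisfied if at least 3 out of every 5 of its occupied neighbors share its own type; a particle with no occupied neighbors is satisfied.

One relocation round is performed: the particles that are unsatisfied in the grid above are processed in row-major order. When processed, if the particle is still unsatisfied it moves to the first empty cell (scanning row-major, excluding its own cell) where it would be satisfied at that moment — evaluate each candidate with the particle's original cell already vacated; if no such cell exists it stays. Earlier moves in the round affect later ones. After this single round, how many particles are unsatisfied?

Initially unsatisfied (in order): (1,1), (2,1), (2,2).
  (1,1) → (0,0).
  (2,1): now satisfied by earlier moves; stays.
  (2,2): now satisfied by earlier moves; stays.
Resulting grid:
A A -
- - -
- B B
All satisfied now.

0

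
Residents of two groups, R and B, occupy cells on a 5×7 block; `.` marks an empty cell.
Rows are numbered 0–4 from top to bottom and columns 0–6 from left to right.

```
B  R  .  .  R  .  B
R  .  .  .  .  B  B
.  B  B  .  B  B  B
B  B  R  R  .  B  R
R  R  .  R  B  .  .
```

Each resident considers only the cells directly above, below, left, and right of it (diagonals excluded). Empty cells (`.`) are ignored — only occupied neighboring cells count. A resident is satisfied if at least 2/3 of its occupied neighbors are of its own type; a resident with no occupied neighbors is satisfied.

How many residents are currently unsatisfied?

13

Row 0: (0,0)B 0/2 ✗ · (0,1)R 0/1 ✗ · (0,4)R 0/0 ✓ · (0,6)B 1/1 ✓
Row 1: (1,0)R 0/1 ✗ · (1,5)B 2/2 ✓ · (1,6)B 3/3 ✓
Row 2: (2,1)B 2/2 ✓ · (2,2)B 1/2 ✗ · (2,4)B 1/1 ✓ · (2,5)B 4/4 ✓ · (2,6)B 2/3 ✓
Row 3: (3,0)B 1/2 ✗ · (3,1)B 2/4 ✗ · (3,2)R 1/3 ✗ · (3,3)R 2/2 ✓ · (3,5)B 1/2 ✗ · (3,6)R 0/2 ✗
Row 4: (4,0)R 1/2 ✗ · (4,1)R 1/2 ✗ · (4,3)R 1/2 ✗ · (4,4)B 0/1 ✗
Unsatisfied: (0,0), (0,1), (1,0), (2,2), (3,0), (3,1), (3,2), (3,5), (3,6), (4,0), (4,1), (4,3), (4,4) — 13 in total.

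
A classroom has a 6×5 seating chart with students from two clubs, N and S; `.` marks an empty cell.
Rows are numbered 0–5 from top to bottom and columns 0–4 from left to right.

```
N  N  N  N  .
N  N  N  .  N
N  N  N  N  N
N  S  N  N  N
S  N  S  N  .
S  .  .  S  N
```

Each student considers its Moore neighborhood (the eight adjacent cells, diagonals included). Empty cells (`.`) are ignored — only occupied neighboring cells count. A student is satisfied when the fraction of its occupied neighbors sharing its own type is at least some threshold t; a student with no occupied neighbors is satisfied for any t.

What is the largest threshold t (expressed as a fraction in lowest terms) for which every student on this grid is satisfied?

Row 0: (0,0)N 3/3 · (0,1)N 5/5 · (0,2)N 4/4 · (0,3)N 3/3
Row 1: (1,0)N 5/5 · (1,1)N 8/8 · (1,2)N 7/7 · (1,4)N 3/3
Row 2: (2,0)N 4/5 · (2,1)N 7/8 · (2,2)N 6/7 · (2,3)N 7/7 · (2,4)N 4/4
Row 3: (3,0)N 3/5 · (3,1)S 2/8 · (3,2)N 6/8 · (3,3)N 6/7 · (3,4)N 4/4
Row 4: (4,0)S 2/4 · (4,1)N 2/6 · (4,2)S 2/6 · (4,3)N 4/6
Row 5: (5,0)S 1/2 · (5,3)S 1/3 · (5,4)N 1/2
The smallest same-type fraction is 2/8 at (3,1), which reduces to 1/4. Any threshold above that leaves this student unsatisfied.

1/4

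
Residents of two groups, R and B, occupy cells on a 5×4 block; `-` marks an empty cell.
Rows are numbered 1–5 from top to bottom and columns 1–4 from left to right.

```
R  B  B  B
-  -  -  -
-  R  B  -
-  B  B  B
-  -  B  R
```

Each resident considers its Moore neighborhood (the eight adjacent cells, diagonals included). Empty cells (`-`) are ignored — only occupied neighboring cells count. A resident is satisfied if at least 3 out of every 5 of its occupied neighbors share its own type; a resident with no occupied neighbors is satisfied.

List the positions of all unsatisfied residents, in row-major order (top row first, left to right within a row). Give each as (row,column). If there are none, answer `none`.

Row 1: (1,1)R 0/1 unhappy · (1,2)B 1/2 unhappy · (1,3)B 2/2 ok · (1,4)B 1/1 ok
Row 3: (3,2)R 0/3 unhappy · (3,3)B 3/4 ok
Row 4: (4,2)B 3/4 ok · (4,3)B 4/6 ok · (4,4)B 3/4 ok
Row 5: (5,3)B 3/4 ok · (5,4)R 0/3 unhappy

(1,1), (1,2), (3,2), (5,4)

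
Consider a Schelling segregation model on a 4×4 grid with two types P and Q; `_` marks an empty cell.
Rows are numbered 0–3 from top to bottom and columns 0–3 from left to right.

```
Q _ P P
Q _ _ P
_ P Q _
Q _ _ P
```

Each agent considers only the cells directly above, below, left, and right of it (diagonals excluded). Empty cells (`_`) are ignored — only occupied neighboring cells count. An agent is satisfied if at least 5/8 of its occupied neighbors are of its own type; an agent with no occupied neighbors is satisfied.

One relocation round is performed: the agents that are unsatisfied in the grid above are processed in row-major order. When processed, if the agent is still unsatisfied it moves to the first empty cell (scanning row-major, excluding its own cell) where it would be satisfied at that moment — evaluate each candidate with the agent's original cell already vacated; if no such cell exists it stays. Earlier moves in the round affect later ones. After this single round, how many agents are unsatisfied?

Initially unsatisfied (in order): (2,1), (2,2).
  (2,1) → (1,2).
  (2,2) → (2,0).
Resulting grid:
Q _ P P
Q _ P P
Q _ _ _
Q _ _ P
All satisfied now.

0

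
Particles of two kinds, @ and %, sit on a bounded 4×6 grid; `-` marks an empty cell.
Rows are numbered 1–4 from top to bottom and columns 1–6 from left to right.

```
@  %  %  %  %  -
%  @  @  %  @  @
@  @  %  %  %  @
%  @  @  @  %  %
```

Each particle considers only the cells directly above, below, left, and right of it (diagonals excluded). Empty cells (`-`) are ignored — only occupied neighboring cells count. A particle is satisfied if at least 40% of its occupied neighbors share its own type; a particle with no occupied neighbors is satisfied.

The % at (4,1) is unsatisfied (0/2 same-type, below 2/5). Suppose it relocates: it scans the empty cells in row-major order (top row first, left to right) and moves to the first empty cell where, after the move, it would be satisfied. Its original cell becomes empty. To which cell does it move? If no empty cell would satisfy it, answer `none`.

(1,6)

Vacating (4,1). Empty cells in order:
  (1,6): 1/2 same-type → satisfied — stop here.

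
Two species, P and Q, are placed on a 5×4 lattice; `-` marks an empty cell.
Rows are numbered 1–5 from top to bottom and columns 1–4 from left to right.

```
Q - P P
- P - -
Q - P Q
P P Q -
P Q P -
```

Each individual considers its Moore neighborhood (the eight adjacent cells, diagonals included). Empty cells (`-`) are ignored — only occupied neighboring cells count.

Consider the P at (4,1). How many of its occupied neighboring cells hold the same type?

2

Occupied neighbors of (4,1): (3,1)=Q, (4,2)=P, (5,1)=P, (5,2)=Q.
Same type (P): 2 of 4.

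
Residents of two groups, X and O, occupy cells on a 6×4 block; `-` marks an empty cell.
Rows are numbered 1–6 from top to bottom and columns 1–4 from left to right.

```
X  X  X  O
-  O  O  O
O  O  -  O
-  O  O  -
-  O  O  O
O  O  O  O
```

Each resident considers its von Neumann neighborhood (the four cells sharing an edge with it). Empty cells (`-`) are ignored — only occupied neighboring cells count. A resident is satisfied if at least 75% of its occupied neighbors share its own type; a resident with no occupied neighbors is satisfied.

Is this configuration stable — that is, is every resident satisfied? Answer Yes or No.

No

(1,1)X 1/1 satisfied
(1,2)X 2/3 not
(1,3)X 1/3 not
(1,4)O 1/2 not
(2,2)O 2/3 not
(2,3)O 2/3 not
(2,4)O 3/3 satisfied
(3,1)O 1/1 satisfied
(3,2)O 3/3 satisfied
(3,4)O 1/1 satisfied
(4,2)O 3/3 satisfied
(4,3)O 2/2 satisfied
(5,2)O 3/3 satisfied
(5,3)O 4/4 satisfied
(5,4)O 2/2 satisfied
(6,1)O 1/1 satisfied
(6,2)O 3/3 satisfied
(6,3)O 3/3 satisfied
(6,4)O 2/2 satisfied
For instance (1,2) has only 2/3 same-type neighbors, below 3/4.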